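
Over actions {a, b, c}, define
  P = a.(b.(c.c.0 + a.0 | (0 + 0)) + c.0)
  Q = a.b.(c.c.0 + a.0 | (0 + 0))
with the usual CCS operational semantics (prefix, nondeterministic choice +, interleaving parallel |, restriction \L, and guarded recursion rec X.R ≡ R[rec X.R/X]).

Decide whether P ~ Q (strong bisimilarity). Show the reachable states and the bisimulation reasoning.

LTS(P): 6 reachable states
  s0 = a.(b.(c.c.0 + a.0 | (0 + 0)) + c.0) | --a--▸ s1
  s1 = b.(c.c.0 + a.0 | (0 + 0)) + c.0 | --b--▸ s2, --c--▸ s3
  s2 = c.c.0 + a.0 | (0 + 0) | --a--▸ s4, --c--▸ s5
  s3 = 0 | (no moves)
  s4 = 0 | (0 + 0) | (no moves)
  s5 = c.0 | --c--▸ s3
LTS(Q): 6 reachable states
  t0 = a.b.(c.c.0 + a.0 | (0 + 0)) | --a--▸ t1
  t1 = b.(c.c.0 + a.0 | (0 + 0)) | --b--▸ t2
  t2 = c.c.0 + a.0 | (0 + 0) | --a--▸ t3, --c--▸ t4
  t3 = 0 | (0 + 0) | (no moves)
  t4 = c.0 | --c--▸ t5
  t5 = 0 | (no moves)
Coarsest stable partition (strong bisimilarity classes):
  B0 = {s0}
  B1 = {s1}
  B2 = {s2, t2}
  B3 = {s3, s4, t3, t5}
  B4 = {s5, t4}
  B5 = {t0}
  B6 = {t1}
s0 ∈ B0, t0 ∈ B5 → different blocks

NO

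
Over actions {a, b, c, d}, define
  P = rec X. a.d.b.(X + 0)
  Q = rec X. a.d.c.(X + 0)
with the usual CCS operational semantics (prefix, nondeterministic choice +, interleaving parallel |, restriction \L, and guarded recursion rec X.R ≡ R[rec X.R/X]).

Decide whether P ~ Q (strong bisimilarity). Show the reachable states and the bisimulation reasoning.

NO

P's transition system — 4 states:
  m0 = rec X. a.d.b.(X + 0) has moves -a-> m1
  m1 = d.b.((rec X. a.d.b.(X + 0)) + 0) has moves -d-> m2
  m2 = b.((rec X. a.d.b.(X + 0)) + 0) has moves -b-> m3
  m3 = (rec X. a.d.b.(X + 0)) + 0 has moves -a-> m1
Q's transition system — 4 states:
  n0 = rec X. a.d.c.(X + 0) has moves -a-> n1
  n1 = d.c.((rec X. a.d.c.(X + 0)) + 0) has moves -d-> n2
  n2 = c.((rec X. a.d.c.(X + 0)) + 0) has moves -c-> n3
  n3 = (rec X. a.d.c.(X + 0)) + 0 has moves -a-> n1
Coarsest stable partition (strong bisimilarity classes):
  B0 = {m0, m3}
  B1 = {m1}
  B2 = {m2}
  B3 = {n0, n3}
  B4 = {n1}
  B5 = {n2}
m0 ∈ B0, n0 ∈ B3 → different blocks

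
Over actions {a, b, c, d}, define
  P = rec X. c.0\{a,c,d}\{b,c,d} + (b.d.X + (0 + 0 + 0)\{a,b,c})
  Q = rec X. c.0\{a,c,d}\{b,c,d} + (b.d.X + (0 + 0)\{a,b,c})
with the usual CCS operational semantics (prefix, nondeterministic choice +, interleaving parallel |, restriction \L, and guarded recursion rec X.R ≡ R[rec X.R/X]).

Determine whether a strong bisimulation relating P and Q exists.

bisimilar

P's transition system — 3 states:
  p0 = rec X. c.0\{a,c,d}\{b,c,d} + (b.d.X + (0 + 0 + 0)\{a,b,c}) :: --b--▸ p1, --c--▸ p2
  p1 = d.(rec X. c.0\{a,c,d}\{b,c,d} + (b.d.X + (0 + 0 + 0)\{a,b,c})) :: --d--▸ p0
  p2 = 0\{a,c,d}\{b,c,d} :: (no moves)
Q's transition system — 3 states:
  q0 = rec X. c.0\{a,c,d}\{b,c,d} + (b.d.X + (0 + 0)\{a,b,c}) :: --b--▸ q1, --c--▸ q2
  q1 = d.(rec X. c.0\{a,c,d}\{b,c,d} + (b.d.X + (0 + 0)\{a,b,c})) :: --d--▸ q0
  q2 = 0\{a,c,d}\{b,c,d} :: (no moves)
Coarsest stable partition (strong bisimilarity classes):
  B0 = {p0, q0}
  B1 = {p1, q1}
  B2 = {p2, q2}
p0 ∈ B0, q0 ∈ B0 → same block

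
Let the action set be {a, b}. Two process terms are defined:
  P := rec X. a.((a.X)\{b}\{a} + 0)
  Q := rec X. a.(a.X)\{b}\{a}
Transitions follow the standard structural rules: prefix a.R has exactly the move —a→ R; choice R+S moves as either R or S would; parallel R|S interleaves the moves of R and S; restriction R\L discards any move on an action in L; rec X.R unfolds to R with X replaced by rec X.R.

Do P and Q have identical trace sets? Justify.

LTS(P): 2 reachable states
  p0 = rec X. a.((a.X)\{b}\{a} + 0) | --a--▸ p1
  p1 = (a.(rec X. a.((a.X)\{b}\{a} + 0)))\{b}\{a} + 0 | stopped
LTS(Q): 2 reachable states
  q0 = rec X. a.(a.X)\{b}\{a} | --a--▸ q1
  q1 = (a.(rec X. a.(a.X)\{b}\{a}))\{b}\{a} | stopped
Bisimilarity quotient blocks:
  B0 = {p0, q0}
  B1 = {p1, q1}
p0 ∈ B0, q0 ∈ B0 → same block
Bisimilar ⇒ trace-equivalent.

YES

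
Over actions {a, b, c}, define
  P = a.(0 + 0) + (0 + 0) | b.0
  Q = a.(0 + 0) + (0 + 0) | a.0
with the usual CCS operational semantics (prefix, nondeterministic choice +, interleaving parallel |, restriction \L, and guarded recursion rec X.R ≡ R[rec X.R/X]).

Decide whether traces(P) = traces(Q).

P's transition system — 3 states:
  p0 = a.(0 + 0) + (0 + 0) | b.0 → ··a··> p1, ··b··> p2
  p1 = 0 + 0 → stopped
  p2 = (0 + 0) | 0 → stopped
Q's transition system — 3 states:
  q0 = a.(0 + 0) + (0 + 0) | a.0 → ··a··> q1, ··a··> q2
  q1 = (0 + 0) | 0 → stopped
  q2 = 0 + 0 → stopped
Trace ⟨b⟩ through P, begin at {p0}:
  step 1 (b): {p2}
  ✓ P
Trace ⟨b⟩ through Q, begin at {q0}:
  step 1 (b): ∅  — Q cannot continue

NO — witness ⟨b⟩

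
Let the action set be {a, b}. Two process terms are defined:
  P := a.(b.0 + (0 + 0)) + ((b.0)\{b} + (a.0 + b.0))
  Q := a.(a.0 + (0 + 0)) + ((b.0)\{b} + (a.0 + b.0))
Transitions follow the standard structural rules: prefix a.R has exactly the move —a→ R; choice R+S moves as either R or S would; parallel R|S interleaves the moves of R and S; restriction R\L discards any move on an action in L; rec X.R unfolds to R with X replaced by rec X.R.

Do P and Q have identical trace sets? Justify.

P's transition system — 3 states:
  u0 = a.(b.0 + (0 + 0)) + ((b.0)\{b} + (a.0 + b.0)) has moves ··a··> u1, ··a··> u2, ··b··> u1
  u1 = 0 has moves deadlocked
  u2 = b.0 + (0 + 0) has moves ··b··> u1
Q's transition system — 3 states:
  v0 = a.(a.0 + (0 + 0)) + ((b.0)\{b} + (a.0 + b.0)) has moves ··a··> v1, ··a··> v2, ··b··> v1
  v1 = 0 has moves deadlocked
  v2 = a.0 + (0 + 0) has moves ··a··> v1
Executing ab from P (initial set {u0}):
  [1] a ⇒ {u1, u2}
  [2] b ⇒ {u1}
  — P admits the full trace.
Executing ab from Q (initial set {v0}):
  [1] a ⇒ {v1, v2}
  [2] b ⇒ no successor for Q

trace-distinct — witness ⟨ab⟩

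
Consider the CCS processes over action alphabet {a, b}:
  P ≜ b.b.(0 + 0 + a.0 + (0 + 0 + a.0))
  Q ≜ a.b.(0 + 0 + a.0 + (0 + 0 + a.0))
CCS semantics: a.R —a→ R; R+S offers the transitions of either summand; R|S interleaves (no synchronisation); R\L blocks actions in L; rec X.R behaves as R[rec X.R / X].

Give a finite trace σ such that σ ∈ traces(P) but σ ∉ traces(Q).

b

Reachable graph of P (4 states):
  s0 = b.b.(0 + 0 + a.0 + (0 + 0 + a.0)) has moves —b→ s1
  s1 = b.(0 + 0 + a.0 + (0 + 0 + a.0)) has moves —b→ s2
  s2 = 0 + 0 + a.0 + (0 + 0 + a.0) has moves —a→ s3
  s3 = 0 has moves ·
Reachable graph of Q (4 states):
  t0 = a.b.(0 + 0 + a.0 + (0 + 0 + a.0)) has moves —a→ t1
  t1 = b.(0 + 0 + a.0 + (0 + 0 + a.0)) has moves —b→ t2
  t2 = 0 + 0 + a.0 + (0 + 0 + a.0) has moves —a→ t3
  t3 = 0 has moves ·
Run σ = ⟨b⟩ on P: start {s0}
  after b @ step 1: {s1}
  P completes σ.
Run σ = ⟨b⟩ on Q: start {t0}
  after b @ step 1: no successor for Q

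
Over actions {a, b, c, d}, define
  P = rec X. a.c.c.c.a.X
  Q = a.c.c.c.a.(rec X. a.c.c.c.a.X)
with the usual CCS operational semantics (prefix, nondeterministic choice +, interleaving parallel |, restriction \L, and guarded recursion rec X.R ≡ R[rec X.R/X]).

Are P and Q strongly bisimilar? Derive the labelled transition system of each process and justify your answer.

P ~ Q

Reachable graph of P (5 states):
  u0 = rec X. a.c.c.c.a.X | ··a··> u1
  u1 = c.c.c.a.(rec X. a.c.c.c.a.X) | ··c··> u2
  u2 = c.c.a.(rec X. a.c.c.c.a.X) | ··c··> u3
  u3 = c.a.(rec X. a.c.c.c.a.X) | ··c··> u4
  u4 = a.(rec X. a.c.c.c.a.X) | ··a··> u0
Reachable graph of Q (6 states):
  v0 = a.c.c.c.a.(rec X. a.c.c.c.a.X) | ··a··> v1
  v1 = c.c.c.a.(rec X. a.c.c.c.a.X) | ··c··> v2
  v2 = c.c.a.(rec X. a.c.c.c.a.X) | ··c··> v3
  v3 = c.a.(rec X. a.c.c.c.a.X) | ··c··> v4
  v4 = a.(rec X. a.c.c.c.a.X) | ··a··> v5
  v5 = rec X. a.c.c.c.a.X | ··a··> v1
Bisimilarity quotient blocks:
  B0 = {u0, v0, v5}
  B1 = {u1, v1}
  B2 = {u2, v2}
  B3 = {u3, v3}
  B4 = {u4, v4}
u0 ∈ B0, v0 ∈ B0 → same block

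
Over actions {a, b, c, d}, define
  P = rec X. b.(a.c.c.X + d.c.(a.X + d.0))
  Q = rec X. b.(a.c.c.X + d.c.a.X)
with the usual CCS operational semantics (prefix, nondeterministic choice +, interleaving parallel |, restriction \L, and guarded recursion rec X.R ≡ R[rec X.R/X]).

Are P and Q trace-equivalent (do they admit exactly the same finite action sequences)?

trace-distinct — witness ⟨bdcd⟩

Reachable graph of P (7 states):
  s0 = rec X. b.(a.c.c.X + d.c.(a.X + d.0)) → -b-> s1
  s1 = a.c.c.(rec X. b.(a.c.c.X + d.c.(a.X + d.0))) + d.c.(a.(rec X. b.(a.c.c.X + d.c.(a.X + d.0))) + d.0) → -a-> s2, -d-> s3
  s2 = c.c.(rec X. b.(a.c.c.X + d.c.(a.X + d.0))) → -c-> s4
  s3 = c.(a.(rec X. b.(a.c.c.X + d.c.(a.X + d.0))) + d.0) → -c-> s5
  s4 = c.(rec X. b.(a.c.c.X + d.c.(a.X + d.0))) → -c-> s0
  s5 = a.(rec X. b.(a.c.c.X + d.c.(a.X + d.0))) + d.0 → -a-> s0, -d-> s6
  s6 = 0 → ∅
Reachable graph of Q (6 states):
  t0 = rec X. b.(a.c.c.X + d.c.a.X) → -b-> t1
  t1 = a.c.c.(rec X. b.(a.c.c.X + d.c.a.X)) + d.c.a.(rec X. b.(a.c.c.X + d.c.a.X)) → -a-> t2, -d-> t3
  t2 = c.c.(rec X. b.(a.c.c.X + d.c.a.X)) → -c-> t4
  t3 = c.a.(rec X. b.(a.c.c.X + d.c.a.X)) → -c-> t5
  t4 = c.(rec X. b.(a.c.c.X + d.c.a.X)) → -c-> t0
  t5 = a.(rec X. b.(a.c.c.X + d.c.a.X)) → -a-> t0
Run σ = ⟨bdcd⟩ on P: start {s0}
  step 1 (b): {s1}
  step 2 (d): {s3}
  step 3 (c): {s5}
  step 4 (d): {s6}
  — P admits the full trace.
Run σ = ⟨bdcd⟩ on Q: start {t0}
  step 1 (b): {t1}
  step 2 (d): {t3}
  step 3 (c): {t5}
  step 4 (d): ∅ (Q stuck)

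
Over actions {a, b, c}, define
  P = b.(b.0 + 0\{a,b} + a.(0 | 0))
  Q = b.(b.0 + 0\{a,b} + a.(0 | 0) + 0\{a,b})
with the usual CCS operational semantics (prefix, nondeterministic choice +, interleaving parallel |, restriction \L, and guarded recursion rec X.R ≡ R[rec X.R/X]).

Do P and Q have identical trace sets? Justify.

traces(P) = traces(Q)

Reachable graph of P (4 states):
  p0 = b.(b.0 + 0\{a,b} + a.(0 | 0)) has moves --b--▸ p1
  p1 = b.0 + 0\{a,b} + a.(0 | 0) has moves --a--▸ p2, --b--▸ p3
  p2 = 0 | 0 has moves ∅
  p3 = 0 has moves ∅
Reachable graph of Q (4 states):
  q0 = b.(b.0 + 0\{a,b} + a.(0 | 0) + 0\{a,b}) has moves --b--▸ q1
  q1 = b.0 + 0\{a,b} + a.(0 | 0) + 0\{a,b} has moves --a--▸ q2, --b--▸ q3
  q2 = 0 | 0 has moves ∅
  q3 = 0 has moves ∅
Bisimilarity quotient blocks:
  B0 = {p0, q0}
  B1 = {p1, q1}
  B2 = {p2, p3, q2, q3}
p0 ∈ B0, q0 ∈ B0 → same block
Bisimilar ⇒ trace-equivalent.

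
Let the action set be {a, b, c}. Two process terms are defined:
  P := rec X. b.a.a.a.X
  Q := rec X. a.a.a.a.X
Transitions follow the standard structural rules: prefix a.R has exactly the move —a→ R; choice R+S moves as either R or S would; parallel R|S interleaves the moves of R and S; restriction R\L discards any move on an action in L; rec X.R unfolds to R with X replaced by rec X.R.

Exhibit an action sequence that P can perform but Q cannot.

b

Reachable graph of P (4 states):
  u0 = rec X. b.a.a.a.X ⊢ —b→ u1
  u1 = a.a.a.(rec X. b.a.a.a.X) ⊢ —a→ u2
  u2 = a.a.(rec X. b.a.a.a.X) ⊢ —a→ u3
  u3 = a.(rec X. b.a.a.a.X) ⊢ —a→ u0
Reachable graph of Q (4 states):
  v0 = rec X. a.a.a.a.X ⊢ —a→ v1
  v1 = a.a.a.(rec X. a.a.a.a.X) ⊢ —a→ v2
  v2 = a.a.(rec X. a.a.a.a.X) ⊢ —a→ v3
  v3 = a.(rec X. a.a.a.a.X) ⊢ —a→ v0
Trace ⟨b⟩ through P, begin at {u0}:
  after b @ step 1: {u1}
  ✓ P
Trace ⟨b⟩ through Q, begin at {v0}:
  after b @ step 1: no successor for Q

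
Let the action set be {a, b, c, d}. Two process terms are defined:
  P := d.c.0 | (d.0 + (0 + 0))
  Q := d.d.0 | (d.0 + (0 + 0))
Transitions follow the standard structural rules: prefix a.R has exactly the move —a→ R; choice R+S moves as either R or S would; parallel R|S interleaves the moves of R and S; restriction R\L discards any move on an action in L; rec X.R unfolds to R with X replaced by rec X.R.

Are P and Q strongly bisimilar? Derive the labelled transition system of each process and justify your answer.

not bisimilar

P's transition system — 6 states:
  u0 = d.c.0 | (d.0 + (0 + 0)) :: -d-> u1, -d-> u2
  u1 = c.0 | (d.0 + (0 + 0)) :: -c-> u3, -d-> u4
  u2 = d.c.0 | 0 :: -d-> u4
  u3 = 0 | (d.0 + (0 + 0)) :: -d-> u5
  u4 = c.0 | 0 :: -c-> u5
  u5 = 0 | 0 :: ·
Q's transition system — 6 states:
  v0 = d.d.0 | (d.0 + (0 + 0)) :: -d-> v1, -d-> v2
  v1 = d.0 | (d.0 + (0 + 0)) :: -d-> v3, -d-> v4
  v2 = d.d.0 | 0 :: -d-> v4
  v3 = 0 | (d.0 + (0 + 0)) :: -d-> v5
  v4 = d.0 | 0 :: -d-> v5
  v5 = 0 | 0 :: ·
Partition-refinement fixed point:
  B0 = {u0}
  B1 = {u1}
  B2 = {u3, v3, v4}
  B3 = {u5, v5}
  B4 = {u4}
  B5 = {u2}
  B6 = {v0}
  B7 = {v1, v2}
u0 ∈ B0, v0 ∈ B6 → different blocks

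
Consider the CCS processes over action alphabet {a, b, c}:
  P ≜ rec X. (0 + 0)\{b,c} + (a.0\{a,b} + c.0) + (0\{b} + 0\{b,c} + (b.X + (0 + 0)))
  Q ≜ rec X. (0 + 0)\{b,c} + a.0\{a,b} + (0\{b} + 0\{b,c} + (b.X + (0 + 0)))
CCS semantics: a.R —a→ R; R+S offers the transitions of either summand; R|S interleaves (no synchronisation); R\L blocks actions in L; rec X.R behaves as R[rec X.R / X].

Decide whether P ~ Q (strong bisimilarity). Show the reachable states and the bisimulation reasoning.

P's transition system — 3 states:
  p0 = rec X. (0 + 0)\{b,c} + (a.0\{a,b} + c.0) + (0\{b} + 0\{b,c} + (b.X + (0 + 0))) has moves -a-> p1, -b-> p0, -c-> p2
  p1 = 0\{a,b} has moves ·
  p2 = 0 has moves ·
Q's transition system — 2 states:
  q0 = rec X. (0 + 0)\{b,c} + a.0\{a,b} + (0\{b} + 0\{b,c} + (b.X + (0 + 0))) has moves -a-> q1, -b-> q0
  q1 = 0\{a,b} has moves ·
Coarsest stable partition (strong bisimilarity classes):
  B0 = {p0}
  B1 = {p1, p2, q1}
  B2 = {q0}
p0 ∈ B0, q0 ∈ B2 → different blocks

P ≁ Q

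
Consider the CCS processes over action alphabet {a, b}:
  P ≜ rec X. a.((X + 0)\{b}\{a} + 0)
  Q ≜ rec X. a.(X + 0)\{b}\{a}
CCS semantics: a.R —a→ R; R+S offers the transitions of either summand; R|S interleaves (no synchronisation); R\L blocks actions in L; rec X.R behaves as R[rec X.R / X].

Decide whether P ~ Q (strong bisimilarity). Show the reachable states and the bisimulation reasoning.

bisimilar

LTS(P): 2 reachable states
  s0 = rec X. a.((X + 0)\{b}\{a} + 0) has moves ··a··> s1
  s1 = ((rec X. a.((X + 0)\{b}\{a} + 0)) + 0)\{b}\{a} + 0 has moves (no moves)
LTS(Q): 2 reachable states
  t0 = rec X. a.(X + 0)\{b}\{a} has moves ··a··> t1
  t1 = ((rec X. a.(X + 0)\{b}\{a}) + 0)\{b}\{a} has moves (no moves)
Partition-refinement fixed point:
  B0 = {s0, t0}
  B1 = {s1, t1}
s0 ∈ B0, t0 ∈ B0 → same block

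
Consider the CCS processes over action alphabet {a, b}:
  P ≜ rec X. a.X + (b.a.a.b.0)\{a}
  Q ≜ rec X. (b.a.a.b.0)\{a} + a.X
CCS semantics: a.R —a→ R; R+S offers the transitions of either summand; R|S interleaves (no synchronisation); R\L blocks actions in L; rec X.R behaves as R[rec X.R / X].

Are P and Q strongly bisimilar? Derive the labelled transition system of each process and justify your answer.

Reachable graph of P (2 states):
  s0 = rec X. a.X + (b.a.a.b.0)\{a} ⊢ —a→ s0, —b→ s1
  s1 = (a.a.b.0)\{a} ⊢ ·
Reachable graph of Q (2 states):
  t0 = rec X. (b.a.a.b.0)\{a} + a.X ⊢ —a→ t0, —b→ t1
  t1 = (a.a.b.0)\{a} ⊢ ·
Bisimilarity quotient blocks:
  B0 = {s0, t0}
  B1 = {s1, t1}
s0 ∈ B0, t0 ∈ B0 → same block

bisimilar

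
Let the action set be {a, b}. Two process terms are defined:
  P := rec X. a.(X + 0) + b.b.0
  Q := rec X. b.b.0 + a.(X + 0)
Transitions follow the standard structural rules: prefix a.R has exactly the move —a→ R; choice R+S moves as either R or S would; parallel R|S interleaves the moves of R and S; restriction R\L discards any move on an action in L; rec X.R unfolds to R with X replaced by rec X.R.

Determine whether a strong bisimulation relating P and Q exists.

YES

Reachable graph of P (4 states):
  u0 = rec X. a.(X + 0) + b.b.0 has moves —a→ u1, —b→ u2
  u1 = (rec X. a.(X + 0) + b.b.0) + 0 has moves —a→ u1, —b→ u2
  u2 = b.0 has moves —b→ u3
  u3 = 0 has moves stopped
Reachable graph of Q (4 states):
  v0 = rec X. b.b.0 + a.(X + 0) has moves —a→ v1, —b→ v2
  v1 = (rec X. b.b.0 + a.(X + 0)) + 0 has moves —a→ v1, —b→ v2
  v2 = b.0 has moves —b→ v3
  v3 = 0 has moves stopped
Partition-refinement fixed point:
  B0 = {u0, u1, v0, v1}
  B1 = {u2, v2}
  B2 = {u3, v3}
u0 ∈ B0, v0 ∈ B0 → same block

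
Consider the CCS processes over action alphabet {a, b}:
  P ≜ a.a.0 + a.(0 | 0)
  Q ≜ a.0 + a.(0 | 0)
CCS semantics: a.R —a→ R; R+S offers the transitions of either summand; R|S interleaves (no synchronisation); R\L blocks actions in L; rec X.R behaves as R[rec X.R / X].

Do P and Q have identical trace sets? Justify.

NO — witness ⟨aa⟩

P's transition system — 4 states:
  m0 = a.a.0 + a.(0 | 0) has moves —a→ m1, —a→ m2
  m1 = 0 | 0 has moves (no moves)
  m2 = a.0 has moves —a→ m3
  m3 = 0 has moves (no moves)
Q's transition system — 3 states:
  n0 = a.0 + a.(0 | 0) has moves —a→ n1, —a→ n2
  n1 = 0 has moves (no moves)
  n2 = 0 | 0 has moves (no moves)
Executing aa from P (initial set {m0}):
  after a @ step 1: {m1, m2}
  after a @ step 2: {m3}
  ✓ P
Executing aa from Q (initial set {n0}):
  after a @ step 1: {n1, n2}
  after a @ step 2: ∅ (Q stuck)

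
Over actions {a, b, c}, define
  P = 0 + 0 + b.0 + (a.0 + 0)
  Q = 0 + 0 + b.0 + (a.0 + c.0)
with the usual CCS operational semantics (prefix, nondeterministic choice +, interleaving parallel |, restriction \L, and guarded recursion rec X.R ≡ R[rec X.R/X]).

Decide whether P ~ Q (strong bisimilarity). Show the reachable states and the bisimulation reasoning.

P's transition system — 2 states:
  s0 = 0 + 0 + b.0 + (a.0 + 0) :: -a-> s1, -b-> s1
  s1 = 0 :: (no moves)
Q's transition system — 2 states:
  t0 = 0 + 0 + b.0 + (a.0 + c.0) :: -a-> t1, -b-> t1, -c-> t1
  t1 = 0 :: (no moves)
Coarsest stable partition (strong bisimilarity classes):
  B0 = {s0}
  B1 = {s1, t1}
  B2 = {t0}
s0 ∈ B0, t0 ∈ B2 → different blocks

not bisimilar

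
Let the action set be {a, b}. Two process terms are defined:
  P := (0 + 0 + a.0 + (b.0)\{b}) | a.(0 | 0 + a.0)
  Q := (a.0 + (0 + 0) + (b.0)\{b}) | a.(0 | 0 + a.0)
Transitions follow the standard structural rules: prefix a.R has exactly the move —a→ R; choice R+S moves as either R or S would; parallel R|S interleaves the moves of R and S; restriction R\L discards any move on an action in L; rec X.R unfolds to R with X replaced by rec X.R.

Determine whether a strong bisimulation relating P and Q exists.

P ~ Q

LTS(P): 6 reachable states
  m0 = (0 + 0 + a.0 + (b.0)\{b}) | a.(0 | 0 + a.0) has moves --a--▸ m1, --a--▸ m2
  m1 = (0 + 0 + a.0 + (b.0)\{b}) | (0 | 0 + a.0) has moves --a--▸ m3, --a--▸ m4
  m2 = 0 | a.(0 | 0 + a.0) has moves --a--▸ m4
  m3 = (0 + 0 + a.0 + (b.0)\{b}) | 0 has moves --a--▸ m5
  m4 = 0 | (0 | 0 + a.0) has moves --a--▸ m5
  m5 = 0 | 0 has moves stopped
LTS(Q): 6 reachable states
  n0 = (a.0 + (0 + 0) + (b.0)\{b}) | a.(0 | 0 + a.0) has moves --a--▸ n1, --a--▸ n2
  n1 = (a.0 + (0 + 0) + (b.0)\{b}) | (0 | 0 + a.0) has moves --a--▸ n3, --a--▸ n4
  n2 = 0 | a.(0 | 0 + a.0) has moves --a--▸ n4
  n3 = (a.0 + (0 + 0) + (b.0)\{b}) | 0 has moves --a--▸ n5
  n4 = 0 | (0 | 0 + a.0) has moves --a--▸ n5
  n5 = 0 | 0 has moves stopped
Bisimilarity quotient blocks:
  B0 = {m0, n0}
  B1 = {m1, m2, n1, n2}
  B2 = {m3, m4, n3, n4}
  B3 = {m5, n5}
m0 ∈ B0, n0 ∈ B0 → same block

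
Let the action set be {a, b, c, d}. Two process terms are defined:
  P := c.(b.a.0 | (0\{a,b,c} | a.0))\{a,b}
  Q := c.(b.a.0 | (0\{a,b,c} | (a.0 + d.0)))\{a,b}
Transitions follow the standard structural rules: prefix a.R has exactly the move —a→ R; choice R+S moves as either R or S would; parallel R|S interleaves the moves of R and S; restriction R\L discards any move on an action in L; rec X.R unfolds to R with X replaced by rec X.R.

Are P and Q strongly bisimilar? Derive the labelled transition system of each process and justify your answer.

P ≁ Q

Reachable graph of P (2 states):
  p0 = c.(b.a.0 | (0\{a,b,c} | a.0))\{a,b} ⊢ =c=> p1
  p1 = (b.a.0 | (0\{a,b,c} | a.0))\{a,b} ⊢ deadlocked
Reachable graph of Q (3 states):
  q0 = c.(b.a.0 | (0\{a,b,c} | (a.0 + d.0)))\{a,b} ⊢ =c=> q1
  q1 = (b.a.0 | (0\{a,b,c} | (a.0 + d.0)))\{a,b} ⊢ =d=> q2
  q2 = (b.a.0 | (0\{a,b,c} | 0))\{a,b} ⊢ deadlocked
Coarsest stable partition (strong bisimilarity classes):
  B0 = {p0}
  B1 = {p1, q2}
  B2 = {q0}
  B3 = {q1}
p0 ∈ B0, q0 ∈ B2 → different blocks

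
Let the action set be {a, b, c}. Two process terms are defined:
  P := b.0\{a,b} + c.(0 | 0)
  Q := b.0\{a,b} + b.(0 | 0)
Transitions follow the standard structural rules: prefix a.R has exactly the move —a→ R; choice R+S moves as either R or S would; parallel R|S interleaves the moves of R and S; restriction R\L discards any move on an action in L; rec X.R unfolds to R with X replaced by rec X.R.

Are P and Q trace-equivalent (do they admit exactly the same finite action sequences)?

NO — witness ⟨c⟩

Reachable graph of P (3 states):
  p0 = b.0\{a,b} + c.(0 | 0) :: —b→ p1, —c→ p2
  p1 = 0\{a,b} :: ∅
  p2 = 0 | 0 :: ∅
Reachable graph of Q (3 states):
  q0 = b.0\{a,b} + b.(0 | 0) :: —b→ q1, —b→ q2
  q1 = 0 | 0 :: ∅
  q2 = 0\{a,b} :: ∅
Run σ = ⟨c⟩ on P: start {p0}
  after c @ step 1: {p2}
  P completes σ.
Run σ = ⟨c⟩ on Q: start {q0}
  after c @ step 1: ∅  — Q cannot continue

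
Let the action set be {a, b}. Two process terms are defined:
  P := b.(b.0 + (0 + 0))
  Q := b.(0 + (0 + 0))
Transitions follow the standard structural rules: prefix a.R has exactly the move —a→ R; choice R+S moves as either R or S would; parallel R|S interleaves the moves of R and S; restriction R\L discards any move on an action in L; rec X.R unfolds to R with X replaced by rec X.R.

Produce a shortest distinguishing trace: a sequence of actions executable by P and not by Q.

P's transition system — 3 states:
  s0 = b.(b.0 + (0 + 0)) → --b--▸ s1
  s1 = b.0 + (0 + 0) → --b--▸ s2
  s2 = 0 → (no moves)
Q's transition system — 2 states:
  t0 = b.(0 + (0 + 0)) → --b--▸ t1
  t1 = 0 + (0 + 0) → (no moves)
Executing bb from P (initial set {s0}):
  after b @ step 1: {s1}
  after b @ step 2: {s2}
  — P admits the full trace.
Executing bb from Q (initial set {t0}):
  after b @ step 1: {t1}
  after b @ step 2: ∅ (Q stuck)

bb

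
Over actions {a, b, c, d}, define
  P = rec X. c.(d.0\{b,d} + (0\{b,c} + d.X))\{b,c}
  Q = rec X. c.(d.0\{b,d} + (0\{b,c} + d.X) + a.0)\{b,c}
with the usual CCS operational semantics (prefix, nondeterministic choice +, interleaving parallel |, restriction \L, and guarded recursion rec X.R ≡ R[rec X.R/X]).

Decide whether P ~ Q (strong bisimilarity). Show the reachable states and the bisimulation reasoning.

not bisimilar

Reachable graph of P (4 states):
  u0 = rec X. c.(d.0\{b,d} + (0\{b,c} + d.X))\{b,c} → ··c··> u1
  u1 = (d.0\{b,d} + (0\{b,c} + d.(rec X. c.(d.0\{b,d} + (0\{b,c} + d.X))\{b,c})))\{b,c} → ··d··> u2, ··d··> u3
  u2 = (rec X. c.(d.0\{b,d} + (0\{b,c} + d.X))\{b,c})\{b,c} → (no moves)
  u3 = 0\{b,d}\{b,c} → (no moves)
Reachable graph of Q (5 states):
  v0 = rec X. c.(d.0\{b,d} + (0\{b,c} + d.X) + a.0)\{b,c} → ··c··> v1
  v1 = (d.0\{b,d} + (0\{b,c} + d.(rec X. c.(d.0\{b,d} + (0\{b,c} + d.X) + a.0)\{b,c})) + a.0)\{b,c} → ··a··> v2, ··d··> v3, ··d··> v4
  v2 = 0\{b,c} → (no moves)
  v3 = (rec X. c.(d.0\{b,d} + (0\{b,c} + d.X) + a.0)\{b,c})\{b,c} → (no moves)
  v4 = 0\{b,d}\{b,c} → (no moves)
Partition-refinement fixed point:
  B0 = {u0}
  B1 = {u1}
  B2 = {u2, u3, v2, v3, v4}
  B3 = {v0}
  B4 = {v1}
u0 ∈ B0, v0 ∈ B3 → different blocks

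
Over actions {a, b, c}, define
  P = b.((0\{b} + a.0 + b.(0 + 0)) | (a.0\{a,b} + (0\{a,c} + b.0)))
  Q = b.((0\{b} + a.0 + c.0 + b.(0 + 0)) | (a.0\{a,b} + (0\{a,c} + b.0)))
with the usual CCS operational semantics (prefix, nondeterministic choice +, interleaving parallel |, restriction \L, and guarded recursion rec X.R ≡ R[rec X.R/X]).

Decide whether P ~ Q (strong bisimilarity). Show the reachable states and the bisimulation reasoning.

P's transition system — 10 states:
  p0 = b.((0\{b} + a.0 + b.(0 + 0)) | (a.0\{a,b} + (0\{a,c} + b.0))) :: --b--▸ p1
  p1 = (0\{b} + a.0 + b.(0 + 0)) | (a.0\{a,b} + (0\{a,c} + b.0)) :: --a--▸ p2, --a--▸ p3, --b--▸ p4, --b--▸ p5
  p2 = (0\{b} + a.0 + b.(0 + 0)) | 0\{a,b} :: --a--▸ p6, --b--▸ p7
  p3 = 0 | (a.0\{a,b} + (0\{a,c} + b.0)) :: --a--▸ p6, --b--▸ p8
  p4 = (0 + 0) | (a.0\{a,b} + (0\{a,c} + b.0)) :: --a--▸ p7, --b--▸ p9
  p5 = (0\{b} + a.0 + b.(0 + 0)) | 0 :: --a--▸ p8, --b--▸ p9
  p6 = 0 | 0\{a,b} :: ·
  p7 = (0 + 0) | 0\{a,b} :: ·
  p8 = 0 | 0 :: ·
  p9 = (0 + 0) | 0 :: ·
Q's transition system — 10 states:
  q0 = b.((0\{b} + a.0 + c.0 + b.(0 + 0)) | (a.0\{a,b} + (0\{a,c} + b.0))) :: --b--▸ q1
  q1 = (0\{b} + a.0 + c.0 + b.(0 + 0)) | (a.0\{a,b} + (0\{a,c} + b.0)) :: --a--▸ q2, --a--▸ q3, --b--▸ q4, --b--▸ q5, --c--▸ q3
  q2 = (0\{b} + a.0 + c.0 + b.(0 + 0)) | 0\{a,b} :: --a--▸ q6, --b--▸ q7, --c--▸ q6
  q3 = 0 | (a.0\{a,b} + (0\{a,c} + b.0)) :: --a--▸ q6, --b--▸ q8
  q4 = (0 + 0) | (a.0\{a,b} + (0\{a,c} + b.0)) :: --a--▸ q7, --b--▸ q9
  q5 = (0\{b} + a.0 + c.0 + b.(0 + 0)) | 0 :: --a--▸ q8, --b--▸ q9, --c--▸ q8
  q6 = 0 | 0\{a,b} :: ·
  q7 = (0 + 0) | 0\{a,b} :: ·
  q8 = 0 | 0 :: ·
  q9 = (0 + 0) | 0 :: ·
Coarsest stable partition (strong bisimilarity classes):
  B0 = {p0}
  B1 = {p1}
  B2 = {p2, p3, p4, p5, q3, q4}
  B3 = {p6, p7, p8, p9, q6, q7, q8, q9}
  B4 = {q0}
  B5 = {q1}
  B6 = {q2, q5}
p0 ∈ B0, q0 ∈ B4 → different blocks

not bisimilar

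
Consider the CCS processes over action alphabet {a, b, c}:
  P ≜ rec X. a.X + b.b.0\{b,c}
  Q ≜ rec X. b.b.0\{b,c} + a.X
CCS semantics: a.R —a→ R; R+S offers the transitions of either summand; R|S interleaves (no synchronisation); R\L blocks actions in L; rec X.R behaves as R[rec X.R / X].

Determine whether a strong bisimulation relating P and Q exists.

LTS(P): 3 reachable states
  s0 = rec X. a.X + b.b.0\{b,c} → -a-> s0, -b-> s1
  s1 = b.0\{b,c} → -b-> s2
  s2 = 0\{b,c} → (no moves)
LTS(Q): 3 reachable states
  t0 = rec X. b.b.0\{b,c} + a.X → -a-> t0, -b-> t1
  t1 = b.0\{b,c} → -b-> t2
  t2 = 0\{b,c} → (no moves)
Partition-refinement fixed point:
  B0 = {s0, t0}
  B1 = {s1, t1}
  B2 = {s2, t2}
s0 ∈ B0, t0 ∈ B0 → same block

bisimilar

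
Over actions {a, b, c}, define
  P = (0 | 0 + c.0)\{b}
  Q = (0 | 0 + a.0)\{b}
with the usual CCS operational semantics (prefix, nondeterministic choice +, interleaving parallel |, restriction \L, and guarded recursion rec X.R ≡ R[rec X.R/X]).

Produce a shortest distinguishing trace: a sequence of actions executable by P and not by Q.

c

Reachable graph of P (2 states):
  u0 = (0 | 0 + c.0)\{b} → —c→ u1
  u1 = 0\{b} → stopped
Reachable graph of Q (2 states):
  v0 = (0 | 0 + a.0)\{b} → —a→ v1
  v1 = 0\{b} → stopped
Trace ⟨c⟩ through P, begin at {u0}:
  step 1 (c): {u1}
  — P admits the full trace.
Trace ⟨c⟩ through Q, begin at {v0}:
  step 1 (c): ∅  — Q cannot continue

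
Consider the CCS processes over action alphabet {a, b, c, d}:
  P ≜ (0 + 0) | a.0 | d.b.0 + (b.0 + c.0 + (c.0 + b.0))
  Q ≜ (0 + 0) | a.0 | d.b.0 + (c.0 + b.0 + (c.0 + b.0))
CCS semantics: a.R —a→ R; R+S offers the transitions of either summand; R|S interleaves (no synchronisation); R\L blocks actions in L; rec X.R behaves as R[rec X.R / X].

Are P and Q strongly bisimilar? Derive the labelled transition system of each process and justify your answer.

YES

Reachable graph of P (7 states):
  s0 = (0 + 0) | a.0 | d.b.0 + (b.0 + c.0 + (c.0 + b.0)) ⊢ --a--▸ s1, --b--▸ s2, --c--▸ s2, --d--▸ s3
  s1 = (0 + 0) | 0 | d.b.0 ⊢ --d--▸ s4
  s2 = 0 ⊢ ∅
  s3 = (0 + 0) | a.0 | b.0 ⊢ --a--▸ s4, --b--▸ s5
  s4 = (0 + 0) | 0 | b.0 ⊢ --b--▸ s6
  s5 = (0 + 0) | a.0 | 0 ⊢ --a--▸ s6
  s6 = (0 + 0) | 0 | 0 ⊢ ∅
Reachable graph of Q (7 states):
  t0 = (0 + 0) | a.0 | d.b.0 + (c.0 + b.0 + (c.0 + b.0)) ⊢ --a--▸ t1, --b--▸ t2, --c--▸ t2, --d--▸ t3
  t1 = (0 + 0) | 0 | d.b.0 ⊢ --d--▸ t4
  t2 = 0 ⊢ ∅
  t3 = (0 + 0) | a.0 | b.0 ⊢ --a--▸ t4, --b--▸ t5
  t4 = (0 + 0) | 0 | b.0 ⊢ --b--▸ t6
  t5 = (0 + 0) | a.0 | 0 ⊢ --a--▸ t6
  t6 = (0 + 0) | 0 | 0 ⊢ ∅
Coarsest stable partition (strong bisimilarity classes):
  B0 = {s0, t0}
  B1 = {s1, t1}
  B2 = {s4, t4}
  B3 = {s2, s6, t2, t6}
  B4 = {s3, t3}
  B5 = {s5, t5}
s0 ∈ B0, t0 ∈ B0 → same block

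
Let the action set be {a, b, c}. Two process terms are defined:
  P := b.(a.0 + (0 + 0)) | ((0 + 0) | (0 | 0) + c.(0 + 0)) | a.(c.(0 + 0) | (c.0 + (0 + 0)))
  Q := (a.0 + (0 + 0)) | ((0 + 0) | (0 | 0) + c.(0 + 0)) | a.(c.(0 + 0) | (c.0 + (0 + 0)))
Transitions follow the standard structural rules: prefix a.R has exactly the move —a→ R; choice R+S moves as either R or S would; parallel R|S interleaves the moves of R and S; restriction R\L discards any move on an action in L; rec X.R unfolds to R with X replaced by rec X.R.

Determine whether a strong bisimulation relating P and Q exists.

not bisimilar

Reachable graph of P (30 states):
  p0 = b.(a.0 + (0 + 0)) | ((0 + 0) | (0 | 0) + c.(0 + 0)) | a.(c.(0 + 0) | (c.0 + (0 + 0))) → =a=> p1, =b=> p2, =c=> p3
  p1 = b.(a.0 + (0 + 0)) | ((0 + 0) | (0 | 0) + c.(0 + 0)) | (c.(0 + 0) | (c.0 + (0 + 0))) → =b=> p4, =c=> p5, =c=> p6, =c=> p7
  p2 = (a.0 + (0 + 0)) | ((0 + 0) | (0 | 0) + c.(0 + 0)) | a.(c.(0 + 0) | (c.0 + (0 + 0))) → =a=> p4, =a=> p8, =c=> p9
  p3 = b.(a.0 + (0 + 0)) | (0 + 0) | a.(c.(0 + 0) | (c.0 + (0 + 0))) → =a=> p7, =b=> p9
  p4 = (a.0 + (0 + 0)) | ((0 + 0) | (0 | 0) + c.(0 + 0)) | (c.(0 + 0) | (c.0 + (0 + 0))) → =a=> p10, =c=> p11, =c=> p12, =c=> p13
  p5 = b.(a.0 + (0 + 0)) | ((0 + 0) | (0 | 0) + c.(0 + 0)) | ((0 + 0) | (c.0 + (0 + 0))) → =b=> p11, =c=> p14, =c=> p15
  p6 = b.(a.0 + (0 + 0)) | ((0 + 0) | (0 | 0) + c.(0 + 0)) | (c.(0 + 0) | 0) → =b=> p12, =c=> p14, =c=> p16
  p7 = b.(a.0 + (0 + 0)) | (0 + 0) | (c.(0 + 0) | (c.0 + (0 + 0))) → =b=> p13, =c=> p15, =c=> p16
  p8 = 0 | ((0 + 0) | (0 | 0) + c.(0 + 0)) | a.(c.(0 + 0) | (c.0 + (0 + 0))) → =a=> p10, =c=> p17
  p9 = (a.0 + (0 + 0)) | (0 + 0) | a.(c.(0 + 0) | (c.0 + (0 + 0))) → =a=> p13, =a=> p17
  p10 = 0 | ((0 + 0) | (0 | 0) + c.(0 + 0)) | (c.(0 + 0) | (c.0 + (0 + 0))) → =c=> p18, =c=> p19, =c=> p20
  p11 = (a.0 + (0 + 0)) | ((0 + 0) | (0 | 0) + c.(0 + 0)) | ((0 + 0) | (c.0 + (0 + 0))) → =a=> p18, =c=> p21, =c=> p22
  p12 = (a.0 + (0 + 0)) | ((0 + 0) | (0 | 0) + c.(0 + 0)) | (c.(0 + 0) | 0) → =a=> p19, =c=> p21, =c=> p23
  p13 = (a.0 + (0 + 0)) | (0 + 0) | (c.(0 + 0) | (c.0 + (0 + 0))) → =a=> p20, =c=> p22, =c=> p23
  p14 = b.(a.0 + (0 + 0)) | ((0 + 0) | (0 | 0) + c.(0 + 0)) | ((0 + 0) | 0) → =b=> p21, =c=> p24
  p15 = b.(a.0 + (0 + 0)) | (0 + 0) | ((0 + 0) | (c.0 + (0 + 0))) → =b=> p22, =c=> p24
  p16 = b.(a.0 + (0 + 0)) | (0 + 0) | (c.(0 + 0) | 0) → =b=> p23, =c=> p24
  p17 = 0 | (0 + 0) | a.(c.(0 + 0) | (c.0 + (0 + 0))) → =a=> p20
  p18 = 0 | ((0 + 0) | (0 | 0) + c.(0 + 0)) | ((0 + 0) | (c.0 + (0 + 0))) → =c=> p25, =c=> p26
  p19 = 0 | ((0 + 0) | (0 | 0) + c.(0 + 0)) | (c.(0 + 0) | 0) → =c=> p25, =c=> p27
  p20 = 0 | (0 + 0) | (c.(0 + 0) | (c.0 + (0 + 0))) → =c=> p26, =c=> p27
  p21 = (a.0 + (0 + 0)) | ((0 + 0) | (0 | 0) + c.(0 + 0)) | ((0 + 0) | 0) → =a=> p25, =c=> p28
  p22 = (a.0 + (0 + 0)) | (0 + 0) | ((0 + 0) | (c.0 + (0 + 0))) → =a=> p26, =c=> p28
  p23 = (a.0 + (0 + 0)) | (0 + 0) | (c.(0 + 0) | 0) → =a=> p27, =c=> p28
  p24 = b.(a.0 + (0 + 0)) | (0 + 0) | ((0 + 0) | 0) → =b=> p28
  p25 = 0 | ((0 + 0) | (0 | 0) + c.(0 + 0)) | ((0 + 0) | 0) → =c=> p29
  p26 = 0 | (0 + 0) | ((0 + 0) | (c.0 + (0 + 0))) → =c=> p29
  p27 = 0 | (0 + 0) | (c.(0 + 0) | 0) → =c=> p29
  p28 = (a.0 + (0 + 0)) | (0 + 0) | ((0 + 0) | 0) → =a=> p29
  p29 = 0 | (0 + 0) | ((0 + 0) | 0) → ∅
Reachable graph of Q (20 states):
  q0 = (a.0 + (0 + 0)) | ((0 + 0) | (0 | 0) + c.(0 + 0)) | a.(c.(0 + 0) | (c.0 + (0 + 0))) → =a=> q1, =a=> q2, =c=> q3
  q1 = (a.0 + (0 + 0)) | ((0 + 0) | (0 | 0) + c.(0 + 0)) | (c.(0 + 0) | (c.0 + (0 + 0))) → =a=> q4, =c=> q5, =c=> q6, =c=> q7
  q2 = 0 | ((0 + 0) | (0 | 0) + c.(0 + 0)) | a.(c.(0 + 0) | (c.0 + (0 + 0))) → =a=> q4, =c=> q8
  q3 = (a.0 + (0 + 0)) | (0 + 0) | a.(c.(0 + 0) | (c.0 + (0 + 0))) → =a=> q7, =a=> q8
  q4 = 0 | ((0 + 0) | (0 | 0) + c.(0 + 0)) | (c.(0 + 0) | (c.0 + (0 + 0))) → =c=> q10, =c=> q11, =c=> q9
  q5 = (a.0 + (0 + 0)) | ((0 + 0) | (0 | 0) + c.(0 + 0)) | ((0 + 0) | (c.0 + (0 + 0))) → =a=> q9, =c=> q12, =c=> q13
  q6 = (a.0 + (0 + 0)) | ((0 + 0) | (0 | 0) + c.(0 + 0)) | (c.(0 + 0) | 0) → =a=> q10, =c=> q12, =c=> q14
  q7 = (a.0 + (0 + 0)) | (0 + 0) | (c.(0 + 0) | (c.0 + (0 + 0))) → =a=> q11, =c=> q13, =c=> q14
  q8 = 0 | (0 + 0) | a.(c.(0 + 0) | (c.0 + (0 + 0))) → =a=> q11
  q9 = 0 | ((0 + 0) | (0 | 0) + c.(0 + 0)) | ((0 + 0) | (c.0 + (0 + 0))) → =c=> q15, =c=> q16
  q10 = 0 | ((0 + 0) | (0 | 0) + c.(0 + 0)) | (c.(0 + 0) | 0) → =c=> q15, =c=> q17
  q11 = 0 | (0 + 0) | (c.(0 + 0) | (c.0 + (0 + 0))) → =c=> q16, =c=> q17
  q12 = (a.0 + (0 + 0)) | ((0 + 0) | (0 | 0) + c.(0 + 0)) | ((0 + 0) | 0) → =a=> q15, =c=> q18
  q13 = (a.0 + (0 + 0)) | (0 + 0) | ((0 + 0) | (c.0 + (0 + 0))) → =a=> q16, =c=> q18
  q14 = (a.0 + (0 + 0)) | (0 + 0) | (c.(0 + 0) | 0) → =a=> q17, =c=> q18
  q15 = 0 | ((0 + 0) | (0 | 0) + c.(0 + 0)) | ((0 + 0) | 0) → =c=> q19
  q16 = 0 | (0 + 0) | ((0 + 0) | (c.0 + (0 + 0))) → =c=> q19
  q17 = 0 | (0 + 0) | (c.(0 + 0) | 0) → =c=> q19
  q18 = (a.0 + (0 + 0)) | (0 + 0) | ((0 + 0) | 0) → =a=> q19
  q19 = 0 | (0 + 0) | ((0 + 0) | 0) → ∅
Bisimilarity quotient blocks:
  B0 = {p0}
  B1 = {p3}
  B2 = {p9, q3}
  B3 = {p17, q8}
  B4 = {p18, p19, p20, q10, q11, q9}
  B5 = {p25, p26, p27, q15, q16, q17}
  B6 = {p29, q19}
  B7 = {p11, p12, p13, q5, q6, q7}
  B8 = {p21, p22, p23, q12, q13, q14}
  B9 = {p28, q18}
  B10 = {p5, p6, p7}
  B11 = {p14, p15, p16}
  B12 = {p24}
  B13 = {p2, q0}
  B14 = {p4, q1}
  B15 = {p10, q4}
  B16 = {p8, q2}
  B17 = {p1}
p0 ∈ B0, q0 ∈ B13 → different blocks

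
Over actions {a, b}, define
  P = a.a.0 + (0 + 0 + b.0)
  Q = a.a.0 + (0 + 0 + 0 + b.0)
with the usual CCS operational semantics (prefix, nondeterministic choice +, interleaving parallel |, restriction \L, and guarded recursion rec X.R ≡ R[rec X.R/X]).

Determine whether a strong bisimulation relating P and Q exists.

LTS(P): 3 reachable states
  m0 = a.a.0 + (0 + 0 + b.0) ⊢ -a-> m1, -b-> m2
  m1 = a.0 ⊢ -a-> m2
  m2 = 0 ⊢ (no moves)
LTS(Q): 3 reachable states
  n0 = a.a.0 + (0 + 0 + 0 + b.0) ⊢ -a-> n1, -b-> n2
  n1 = a.0 ⊢ -a-> n2
  n2 = 0 ⊢ (no moves)
Bisimilarity quotient blocks:
  B0 = {m0, n0}
  B1 = {m2, n2}
  B2 = {m1, n1}
m0 ∈ B0, n0 ∈ B0 → same block

P ~ Q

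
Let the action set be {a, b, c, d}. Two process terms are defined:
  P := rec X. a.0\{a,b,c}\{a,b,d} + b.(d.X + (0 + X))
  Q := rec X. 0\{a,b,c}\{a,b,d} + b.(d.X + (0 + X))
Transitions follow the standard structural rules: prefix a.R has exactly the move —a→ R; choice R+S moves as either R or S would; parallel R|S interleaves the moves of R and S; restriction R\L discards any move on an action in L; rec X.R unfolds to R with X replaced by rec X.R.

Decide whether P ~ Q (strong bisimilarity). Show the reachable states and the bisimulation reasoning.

Reachable graph of P (3 states):
  p0 = rec X. a.0\{a,b,c}\{a,b,d} + b.(d.X + (0 + X)) → --a--▸ p1, --b--▸ p2
  p1 = 0\{a,b,c}\{a,b,d} → ∅
  p2 = d.(rec X. a.0\{a,b,c}\{a,b,d} + b.(d.X + (0 + X))) + (0 + (rec X. a.0\{a,b,c}\{a,b,d} + b.(d.X + (0 + X)))) → --a--▸ p1, --b--▸ p2, --d--▸ p0
Reachable graph of Q (2 states):
  q0 = rec X. 0\{a,b,c}\{a,b,d} + b.(d.X + (0 + X)) → --b--▸ q1
  q1 = d.(rec X. 0\{a,b,c}\{a,b,d} + b.(d.X + (0 + X))) + (0 + (rec X. 0\{a,b,c}\{a,b,d} + b.(d.X + (0 + X)))) → --b--▸ q1, --d--▸ q0
Bisimilarity quotient blocks:
  B0 = {p0}
  B1 = {p1}
  B2 = {p2}
  B3 = {q0}
  B4 = {q1}
p0 ∈ B0, q0 ∈ B3 → different blocks

P ≁ Q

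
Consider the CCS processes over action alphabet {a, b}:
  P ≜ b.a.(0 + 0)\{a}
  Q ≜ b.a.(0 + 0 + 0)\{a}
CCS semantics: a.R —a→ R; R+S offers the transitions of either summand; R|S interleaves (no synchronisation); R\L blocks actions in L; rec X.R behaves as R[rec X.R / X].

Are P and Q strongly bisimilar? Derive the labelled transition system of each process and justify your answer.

Reachable graph of P (3 states):
  s0 = b.a.(0 + 0)\{a} | ··b··> s1
  s1 = a.(0 + 0)\{a} | ··a··> s2
  s2 = (0 + 0)\{a} | deadlocked
Reachable graph of Q (3 states):
  t0 = b.a.(0 + 0 + 0)\{a} | ··b··> t1
  t1 = a.(0 + 0 + 0)\{a} | ··a··> t2
  t2 = (0 + 0 + 0)\{a} | deadlocked
Partition-refinement fixed point:
  B0 = {s0, t0}
  B1 = {s1, t1}
  B2 = {s2, t2}
s0 ∈ B0, t0 ∈ B0 → same block

bisimilar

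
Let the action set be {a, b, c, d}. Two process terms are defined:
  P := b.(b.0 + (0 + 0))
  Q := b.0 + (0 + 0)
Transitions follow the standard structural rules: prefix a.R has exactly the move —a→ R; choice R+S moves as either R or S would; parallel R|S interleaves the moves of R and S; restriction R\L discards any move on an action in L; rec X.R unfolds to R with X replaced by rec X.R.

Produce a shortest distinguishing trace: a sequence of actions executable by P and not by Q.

P's transition system — 3 states:
  s0 = b.(b.0 + (0 + 0)) ⊢ ··b··> s1
  s1 = b.0 + (0 + 0) ⊢ ··b··> s2
  s2 = 0 ⊢ ∅
Q's transition system — 2 states:
  t0 = b.0 + (0 + 0) ⊢ ··b··> t1
  t1 = 0 ⊢ ∅
Trace ⟨bb⟩ through P, begin at {s0}:
  [1] b ⇒ {s1}
  [2] b ⇒ {s2}
  — P admits the full trace.
Trace ⟨bb⟩ through Q, begin at {t0}:
  [1] b ⇒ {t1}
  [2] b ⇒ ∅ (Q stuck)

bb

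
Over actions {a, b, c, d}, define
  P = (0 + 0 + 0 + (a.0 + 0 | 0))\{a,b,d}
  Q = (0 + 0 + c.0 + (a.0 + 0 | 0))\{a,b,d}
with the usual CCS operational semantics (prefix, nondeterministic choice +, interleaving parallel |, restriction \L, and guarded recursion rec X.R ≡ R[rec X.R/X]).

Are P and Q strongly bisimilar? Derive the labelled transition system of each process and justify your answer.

P ≁ Q

P's transition system — 1 states:
  u0 = (0 + 0 + 0 + (a.0 + 0 | 0))\{a,b,d} → ·
Q's transition system — 2 states:
  v0 = (0 + 0 + c.0 + (a.0 + 0 | 0))\{a,b,d} → ··c··> v1
  v1 = 0\{a,b,d} → ·
Bisimilarity quotient blocks:
  B0 = {u0, v1}
  B1 = {v0}
u0 ∈ B0, v0 ∈ B1 → different blocks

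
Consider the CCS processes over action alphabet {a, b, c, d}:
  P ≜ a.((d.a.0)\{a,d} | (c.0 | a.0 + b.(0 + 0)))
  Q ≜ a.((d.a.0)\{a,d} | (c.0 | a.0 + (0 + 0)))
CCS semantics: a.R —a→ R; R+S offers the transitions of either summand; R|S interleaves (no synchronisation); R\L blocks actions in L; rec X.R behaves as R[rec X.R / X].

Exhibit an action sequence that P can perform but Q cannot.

P's transition system — 6 states:
  u0 = a.((d.a.0)\{a,d} | (c.0 | a.0 + b.(0 + 0))) | -a-> u1
  u1 = (d.a.0)\{a,d} | (c.0 | a.0 + b.(0 + 0)) | -a-> u2, -b-> u3, -c-> u4
  u2 = (d.a.0)\{a,d} | (c.0 | 0) | -c-> u5
  u3 = (d.a.0)\{a,d} | (0 + 0) | (no moves)
  u4 = (d.a.0)\{a,d} | (0 | a.0) | -a-> u5
  u5 = (d.a.0)\{a,d} | (0 | 0) | (no moves)
Q's transition system — 5 states:
  v0 = a.((d.a.0)\{a,d} | (c.0 | a.0 + (0 + 0))) | -a-> v1
  v1 = (d.a.0)\{a,d} | (c.0 | a.0 + (0 + 0)) | -a-> v2, -c-> v3
  v2 = (d.a.0)\{a,d} | (c.0 | 0) | -c-> v4
  v3 = (d.a.0)\{a,d} | (0 | a.0) | -a-> v4
  v4 = (d.a.0)\{a,d} | (0 | 0) | (no moves)
Trace ⟨ab⟩ through P, begin at {u0}:
  step 1 (a): {u1}
  step 2 (b): {u3}
  P completes σ.
Trace ⟨ab⟩ through Q, begin at {v0}:
  step 1 (a): {v1}
  step 2 (b): ∅  — Q cannot continue

ab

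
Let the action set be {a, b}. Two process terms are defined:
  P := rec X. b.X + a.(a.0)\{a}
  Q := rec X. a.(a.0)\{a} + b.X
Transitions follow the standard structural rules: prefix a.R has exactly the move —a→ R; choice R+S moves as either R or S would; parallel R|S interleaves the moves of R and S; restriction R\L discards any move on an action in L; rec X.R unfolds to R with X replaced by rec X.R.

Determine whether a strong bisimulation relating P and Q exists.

YES

LTS(P): 2 reachable states
  m0 = rec X. b.X + a.(a.0)\{a} ⊢ =a=> m1, =b=> m0
  m1 = (a.0)\{a} ⊢ ∅
LTS(Q): 2 reachable states
  n0 = rec X. a.(a.0)\{a} + b.X ⊢ =a=> n1, =b=> n0
  n1 = (a.0)\{a} ⊢ ∅
Bisimilarity quotient blocks:
  B0 = {m0, n0}
  B1 = {m1, n1}
m0 ∈ B0, n0 ∈ B0 → same block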